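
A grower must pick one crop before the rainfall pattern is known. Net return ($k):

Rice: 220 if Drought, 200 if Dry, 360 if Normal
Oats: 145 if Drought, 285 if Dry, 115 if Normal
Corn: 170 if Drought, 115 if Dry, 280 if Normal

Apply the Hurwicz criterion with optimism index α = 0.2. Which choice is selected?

Rice: 0.2·360 + 0.8·200 = 232
Oats: 0.2·285 + 0.8·115 = 149
Corn: 0.2·280 + 0.8·115 = 148
Highest Hurwicz score = 232 → Rice.

Rice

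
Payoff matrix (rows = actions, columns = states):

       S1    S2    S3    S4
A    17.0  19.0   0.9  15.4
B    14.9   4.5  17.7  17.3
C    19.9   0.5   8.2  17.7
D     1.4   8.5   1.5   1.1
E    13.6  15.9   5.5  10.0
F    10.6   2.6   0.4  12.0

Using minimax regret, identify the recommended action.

E

Column bests: S1=19.9, S2=19.0, S3=17.7, S4=17.7.
A regrets: 2.9, 0.0, 16.8, 2.3 → max 16.8
B regrets: 5.0, 14.5, 0.0, 0.4 → max 14.5
C regrets: 0.0, 18.5, 9.5, 0.0 → max 18.5
D regrets: 18.5, 10.5, 16.2, 16.6 → max 18.5
E regrets: 6.3, 3.1, 12.2, 7.7 → max 12.2
F regrets: 9.3, 16.4, 17.3, 5.7 → max 17.3
Smallest max regret = 12.2 → E.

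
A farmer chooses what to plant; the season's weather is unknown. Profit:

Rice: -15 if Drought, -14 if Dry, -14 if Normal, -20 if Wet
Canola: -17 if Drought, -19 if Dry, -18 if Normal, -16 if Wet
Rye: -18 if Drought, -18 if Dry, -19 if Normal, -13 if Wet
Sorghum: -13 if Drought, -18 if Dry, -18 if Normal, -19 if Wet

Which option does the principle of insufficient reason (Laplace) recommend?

Rice

Row averages: Rice=-15.75, Canola=-17.5, Rye=-17, Sorghum=-17
Highest average = -15.75 → Rice.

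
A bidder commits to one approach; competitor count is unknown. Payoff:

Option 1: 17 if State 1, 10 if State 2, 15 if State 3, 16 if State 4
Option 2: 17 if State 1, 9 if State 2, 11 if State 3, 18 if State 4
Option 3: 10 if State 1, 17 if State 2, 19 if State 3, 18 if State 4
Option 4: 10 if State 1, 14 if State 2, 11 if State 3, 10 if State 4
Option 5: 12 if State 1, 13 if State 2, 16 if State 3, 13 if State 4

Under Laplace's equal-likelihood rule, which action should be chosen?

Row averages: Option 1=14.5, Option 2=13.75, Option 3=16, Option 4=11.25, Option 5=13.5
Highest average = 16 → Option 3.

Option 3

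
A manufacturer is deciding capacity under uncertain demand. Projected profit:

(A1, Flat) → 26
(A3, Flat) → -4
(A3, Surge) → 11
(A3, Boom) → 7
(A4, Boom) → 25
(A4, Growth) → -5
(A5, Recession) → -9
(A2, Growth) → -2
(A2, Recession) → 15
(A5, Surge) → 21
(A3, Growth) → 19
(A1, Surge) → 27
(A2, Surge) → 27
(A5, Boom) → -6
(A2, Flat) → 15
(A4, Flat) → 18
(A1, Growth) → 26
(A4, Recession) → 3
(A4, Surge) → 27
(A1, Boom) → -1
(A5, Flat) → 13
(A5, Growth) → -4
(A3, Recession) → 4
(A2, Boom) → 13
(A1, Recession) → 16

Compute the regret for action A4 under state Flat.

8

Best payoff under Flat is 26.
Regret = 26 − 18 = 8.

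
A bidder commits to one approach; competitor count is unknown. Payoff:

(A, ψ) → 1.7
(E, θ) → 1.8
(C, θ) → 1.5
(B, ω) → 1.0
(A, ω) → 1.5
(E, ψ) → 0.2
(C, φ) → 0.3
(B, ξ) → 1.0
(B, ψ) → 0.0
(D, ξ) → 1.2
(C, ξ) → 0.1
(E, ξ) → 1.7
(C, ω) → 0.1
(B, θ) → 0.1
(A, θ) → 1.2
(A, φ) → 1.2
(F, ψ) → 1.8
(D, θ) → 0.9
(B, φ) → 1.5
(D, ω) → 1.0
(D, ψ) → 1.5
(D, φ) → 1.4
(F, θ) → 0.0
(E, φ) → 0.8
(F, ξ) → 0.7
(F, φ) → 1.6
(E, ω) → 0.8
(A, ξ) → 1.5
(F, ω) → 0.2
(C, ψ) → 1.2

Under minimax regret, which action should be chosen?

A

Column bests: θ=1.8, φ=1.6, ψ=1.8, ω=1.5, ξ=1.7.
A regrets: 0.6, 0.4, 0.1, 0.0, 0.2 → max 0.6
B regrets: 1.7, 0.1, 1.8, 0.5, 0.7 → max 1.8
C regrets: 0.3, 1.3, 0.6, 1.4, 1.6 → max 1.6
D regrets: 0.9, 0.2, 0.3, 0.5, 0.5 → max 0.9
E regrets: 0.0, 0.8, 1.6, 0.7, 0.0 → max 1.6
F regrets: 1.8, 0.0, 0.0, 1.3, 1.0 → max 1.8
Smallest max regret = 0.6 → A.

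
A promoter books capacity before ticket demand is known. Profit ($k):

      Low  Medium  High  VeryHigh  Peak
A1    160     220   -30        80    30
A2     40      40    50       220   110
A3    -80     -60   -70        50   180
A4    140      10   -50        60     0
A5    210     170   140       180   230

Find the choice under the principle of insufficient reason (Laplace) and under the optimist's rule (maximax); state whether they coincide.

laplace → A5; maximax → A5 (agree)

Row averages: A1=92, A2=92, A3=4, A4=32, A5=186
Highest average = 186 → A5.
Row maxima: A1=220, A2=220, A3=180, A4=140, A5=230
Best best-case = 230 → A5.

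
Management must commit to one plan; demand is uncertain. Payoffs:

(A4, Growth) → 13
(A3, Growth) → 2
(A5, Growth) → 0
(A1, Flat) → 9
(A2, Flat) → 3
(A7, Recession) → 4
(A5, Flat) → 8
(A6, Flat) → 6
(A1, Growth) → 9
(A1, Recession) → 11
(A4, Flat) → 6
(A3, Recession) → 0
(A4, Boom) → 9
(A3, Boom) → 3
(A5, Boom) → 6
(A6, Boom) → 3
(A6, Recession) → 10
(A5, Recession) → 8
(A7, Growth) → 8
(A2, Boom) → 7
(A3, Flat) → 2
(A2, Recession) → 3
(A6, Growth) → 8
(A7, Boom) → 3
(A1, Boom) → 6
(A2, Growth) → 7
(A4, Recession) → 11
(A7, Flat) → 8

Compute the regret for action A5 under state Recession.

Best payoff under Recession is 11.
Regret = 11 − 8 = 3.

3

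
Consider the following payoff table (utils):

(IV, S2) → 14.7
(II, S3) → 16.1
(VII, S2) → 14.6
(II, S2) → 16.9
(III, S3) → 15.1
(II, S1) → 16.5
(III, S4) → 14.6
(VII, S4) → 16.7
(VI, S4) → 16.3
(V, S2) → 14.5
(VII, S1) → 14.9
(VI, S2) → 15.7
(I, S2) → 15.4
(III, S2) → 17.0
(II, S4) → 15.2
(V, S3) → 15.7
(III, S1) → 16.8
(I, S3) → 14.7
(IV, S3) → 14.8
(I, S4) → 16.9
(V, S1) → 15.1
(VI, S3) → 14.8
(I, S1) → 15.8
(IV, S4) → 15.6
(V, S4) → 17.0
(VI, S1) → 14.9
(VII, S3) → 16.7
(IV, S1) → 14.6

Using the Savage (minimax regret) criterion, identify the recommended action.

Column bests: S1=16.8, S2=17.0, S3=16.7, S4=17.0.
I regrets: 1.0, 1.6, 2.0, 0.1 → max 2.0
II regrets: 0.3, 0.1, 0.6, 1.8 → max 1.8
III regrets: 0.0, 0.0, 1.6, 2.4 → max 2.4
IV regrets: 2.2, 2.3, 1.9, 1.4 → max 2.3
V regrets: 1.7, 2.5, 1.0, 0.0 → max 2.5
VI regrets: 1.9, 1.3, 1.9, 0.7 → max 1.9
VII regrets: 1.9, 2.4, 0.0, 0.3 → max 2.4
Smallest max regret = 1.8 → II.

II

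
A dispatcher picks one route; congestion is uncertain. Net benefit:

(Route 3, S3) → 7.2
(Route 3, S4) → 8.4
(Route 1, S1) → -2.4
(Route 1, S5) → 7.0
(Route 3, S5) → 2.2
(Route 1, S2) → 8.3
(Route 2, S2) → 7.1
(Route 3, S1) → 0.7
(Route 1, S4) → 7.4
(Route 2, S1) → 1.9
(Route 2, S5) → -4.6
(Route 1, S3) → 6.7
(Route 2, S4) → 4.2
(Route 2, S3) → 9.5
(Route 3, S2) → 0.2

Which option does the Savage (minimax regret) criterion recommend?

Route 1

Column bests: S1=1.9, S2=8.3, S3=9.5, S4=8.4, S5=7.0.
Route 1 regrets: 4.3, 0.0, 2.8, 1.0, 0.0 → max 4.3
Route 2 regrets: 0.0, 1.2, 0.0, 4.2, 11.6 → max 11.6
Route 3 regrets: 1.2, 8.1, 2.3, 0.0, 4.8 → max 8.1
Smallest max regret = 4.3 → Route 1.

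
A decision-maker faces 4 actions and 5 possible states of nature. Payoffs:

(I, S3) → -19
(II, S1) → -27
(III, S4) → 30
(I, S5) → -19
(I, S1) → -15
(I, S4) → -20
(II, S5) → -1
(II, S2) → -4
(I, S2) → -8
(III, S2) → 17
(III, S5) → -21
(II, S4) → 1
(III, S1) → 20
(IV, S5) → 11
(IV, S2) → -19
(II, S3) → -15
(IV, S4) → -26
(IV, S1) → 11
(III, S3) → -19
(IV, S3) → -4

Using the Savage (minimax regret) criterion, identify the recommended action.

III

Column bests: S1=20, S2=17, S3=-4, S4=30, S5=11.
I regrets: 35, 25, 15, 50, 30 → max 50
II regrets: 47, 21, 11, 29, 12 → max 47
III regrets: 0, 0, 15, 0, 32 → max 32
IV regrets: 9, 36, 0, 56, 0 → max 56
Smallest max regret = 32 → III.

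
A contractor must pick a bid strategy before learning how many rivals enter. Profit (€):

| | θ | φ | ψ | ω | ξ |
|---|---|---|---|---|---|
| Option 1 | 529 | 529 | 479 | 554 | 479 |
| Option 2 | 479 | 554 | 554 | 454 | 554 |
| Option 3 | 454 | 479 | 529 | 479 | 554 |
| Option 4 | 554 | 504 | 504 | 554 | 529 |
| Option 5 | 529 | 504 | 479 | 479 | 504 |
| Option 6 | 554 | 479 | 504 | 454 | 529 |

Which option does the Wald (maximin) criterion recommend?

Option 4

Row minima: Option 1=479, Option 2=454, Option 3=454, Option 4=504, Option 5=479, Option 6=454
Best worst-case = 504 → Option 4.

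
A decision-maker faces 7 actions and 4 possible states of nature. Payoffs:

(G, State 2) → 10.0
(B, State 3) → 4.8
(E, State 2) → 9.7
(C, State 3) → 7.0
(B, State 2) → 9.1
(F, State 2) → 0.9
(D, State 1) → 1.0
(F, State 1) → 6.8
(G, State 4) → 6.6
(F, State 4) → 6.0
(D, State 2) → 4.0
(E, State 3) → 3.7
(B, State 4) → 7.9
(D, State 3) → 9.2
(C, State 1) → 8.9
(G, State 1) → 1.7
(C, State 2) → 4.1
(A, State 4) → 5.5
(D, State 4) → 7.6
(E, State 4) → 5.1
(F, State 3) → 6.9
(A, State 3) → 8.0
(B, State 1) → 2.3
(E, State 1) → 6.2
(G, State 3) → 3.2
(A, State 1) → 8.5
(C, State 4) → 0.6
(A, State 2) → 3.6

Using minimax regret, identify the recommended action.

E

Column bests: State 1=8.9, State 2=10.0, State 3=9.2, State 4=7.9.
A regrets: 0.4, 6.4, 1.2, 2.4 → max 6.4
B regrets: 6.6, 0.9, 4.4, 0.0 → max 6.6
C regrets: 0.0, 5.9, 2.2, 7.3 → max 7.3
D regrets: 7.9, 6.0, 0.0, 0.3 → max 7.9
E regrets: 2.7, 0.3, 5.5, 2.8 → max 5.5
F regrets: 2.1, 9.1, 2.3, 1.9 → max 9.1
G regrets: 7.2, 0.0, 6.0, 1.3 → max 7.2
Smallest max regret = 5.5 → E.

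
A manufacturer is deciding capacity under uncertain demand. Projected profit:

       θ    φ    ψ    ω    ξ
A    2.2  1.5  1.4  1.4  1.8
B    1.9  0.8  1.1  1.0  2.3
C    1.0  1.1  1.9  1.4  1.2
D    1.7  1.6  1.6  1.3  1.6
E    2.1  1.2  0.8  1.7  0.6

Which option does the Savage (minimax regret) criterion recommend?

A

Column bests: θ=2.2, φ=1.6, ψ=1.9, ω=1.7, ξ=2.3.
A regrets: 0.0, 0.1, 0.5, 0.3, 0.5 → max 0.5
B regrets: 0.3, 0.8, 0.8, 0.7, 0.0 → max 0.8
C regrets: 1.2, 0.5, 0.0, 0.3, 1.1 → max 1.2
D regrets: 0.5, 0.0, 0.3, 0.4, 0.7 → max 0.7
E regrets: 0.1, 0.4, 1.1, 0.0, 1.7 → max 1.7
Smallest max regret = 0.5 → A.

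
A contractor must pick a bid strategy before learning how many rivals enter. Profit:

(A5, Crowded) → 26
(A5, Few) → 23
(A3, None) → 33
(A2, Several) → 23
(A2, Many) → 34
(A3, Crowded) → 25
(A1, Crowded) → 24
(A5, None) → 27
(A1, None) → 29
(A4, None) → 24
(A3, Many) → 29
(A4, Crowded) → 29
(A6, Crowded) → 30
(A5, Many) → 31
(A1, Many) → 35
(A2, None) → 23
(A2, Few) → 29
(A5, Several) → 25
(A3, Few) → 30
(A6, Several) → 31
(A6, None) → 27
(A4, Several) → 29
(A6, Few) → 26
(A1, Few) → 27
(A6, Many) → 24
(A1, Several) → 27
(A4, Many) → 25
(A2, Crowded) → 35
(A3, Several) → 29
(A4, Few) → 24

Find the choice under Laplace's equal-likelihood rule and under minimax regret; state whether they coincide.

laplace → A3; minimax regret → A5 (disagree)

Row averages: A1=28.4, A2=28.8, A3=29.2, A4=26.2, A5=26.4, A6=27.6
Highest average = 29.2 → A3.
Column bests: None=33, Few=30, Several=31, Many=35, Crowded=35.
A1 regrets: 4, 3, 4, 0, 11 → max 11
A2 regrets: 10, 1, 8, 1, 0 → max 10
A3 regrets: 0, 0, 2, 6, 10 → max 10
A4 regrets: 9, 6, 2, 10, 6 → max 10
A5 regrets: 6, 7, 6, 4, 9 → max 9
A6 regrets: 6, 4, 0, 11, 5 → max 11
Smallest max regret = 9 → A5.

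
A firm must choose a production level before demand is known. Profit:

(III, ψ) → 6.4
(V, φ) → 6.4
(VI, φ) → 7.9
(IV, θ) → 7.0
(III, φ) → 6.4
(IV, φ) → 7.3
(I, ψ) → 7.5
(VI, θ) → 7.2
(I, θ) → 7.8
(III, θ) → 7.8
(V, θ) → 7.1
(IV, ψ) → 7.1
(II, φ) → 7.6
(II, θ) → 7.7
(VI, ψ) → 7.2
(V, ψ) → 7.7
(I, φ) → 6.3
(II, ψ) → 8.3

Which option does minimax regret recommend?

II

Column bests: θ=7.8, φ=7.9, ψ=8.3.
I regrets: 0.0, 1.6, 0.8 → max 1.6
II regrets: 0.1, 0.3, 0.0 → max 0.3
III regrets: 0.0, 1.5, 1.9 → max 1.9
IV regrets: 0.8, 0.6, 1.2 → max 1.2
V regrets: 0.7, 1.5, 0.6 → max 1.5
VI regrets: 0.6, 0.0, 1.1 → max 1.1
Smallest max regret = 0.3 → II.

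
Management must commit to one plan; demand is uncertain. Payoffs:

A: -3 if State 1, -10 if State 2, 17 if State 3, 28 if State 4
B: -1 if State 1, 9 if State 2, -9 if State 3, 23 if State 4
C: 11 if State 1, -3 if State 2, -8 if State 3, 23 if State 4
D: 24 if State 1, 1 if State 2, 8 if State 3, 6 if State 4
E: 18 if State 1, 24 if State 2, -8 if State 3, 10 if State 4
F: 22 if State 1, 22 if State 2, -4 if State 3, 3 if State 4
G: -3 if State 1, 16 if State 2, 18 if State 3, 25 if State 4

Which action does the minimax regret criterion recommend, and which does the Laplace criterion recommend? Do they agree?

Column bests: State 1=24, State 2=24, State 3=18, State 4=28.
A regrets: 27, 34, 1, 0 → max 34
B regrets: 25, 15, 27, 5 → max 27
C regrets: 13, 27, 26, 5 → max 27
D regrets: 0, 23, 10, 22 → max 23
E regrets: 6, 0, 26, 18 → max 26
F regrets: 2, 2, 22, 25 → max 25
G regrets: 27, 8, 0, 3 → max 27
Smallest max regret = 23 → D.
Row averages: A=8, B=5.5, C=5.75, D=9.75, E=11, F=10.75, G=14
Highest average = 14 → G.

minimax regret → D; laplace → G (disagree)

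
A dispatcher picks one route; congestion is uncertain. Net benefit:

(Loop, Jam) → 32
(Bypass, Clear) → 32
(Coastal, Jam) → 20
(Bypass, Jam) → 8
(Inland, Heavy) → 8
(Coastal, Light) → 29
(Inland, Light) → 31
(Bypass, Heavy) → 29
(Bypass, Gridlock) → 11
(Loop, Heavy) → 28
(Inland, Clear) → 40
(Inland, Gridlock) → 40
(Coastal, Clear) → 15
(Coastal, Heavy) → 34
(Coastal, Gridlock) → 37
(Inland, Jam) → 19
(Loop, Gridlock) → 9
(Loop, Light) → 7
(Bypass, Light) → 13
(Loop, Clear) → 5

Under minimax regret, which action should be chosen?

Column bests: Clear=40, Light=31, Heavy=34, Jam=32, Gridlock=40.
Inland regrets: 0, 0, 26, 13, 0 → max 26
Coastal regrets: 25, 2, 0, 12, 3 → max 25
Bypass regrets: 8, 18, 5, 24, 29 → max 29
Loop regrets: 35, 24, 6, 0, 31 → max 35
Smallest max regret = 25 → Coastal.

Coastal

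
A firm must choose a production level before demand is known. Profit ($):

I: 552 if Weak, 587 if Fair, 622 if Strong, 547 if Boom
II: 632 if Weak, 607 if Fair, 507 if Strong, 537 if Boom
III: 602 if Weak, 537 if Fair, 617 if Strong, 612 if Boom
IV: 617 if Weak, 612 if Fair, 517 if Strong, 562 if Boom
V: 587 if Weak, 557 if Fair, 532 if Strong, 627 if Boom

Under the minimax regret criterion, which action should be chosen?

III

Column bests: Weak=632, Fair=612, Strong=622, Boom=627.
I regrets: 80, 25, 0, 80 → max 80
II regrets: 0, 5, 115, 90 → max 115
III regrets: 30, 75, 5, 15 → max 75
IV regrets: 15, 0, 105, 65 → max 105
V regrets: 45, 55, 90, 0 → max 90
Smallest max regret = 75 → III.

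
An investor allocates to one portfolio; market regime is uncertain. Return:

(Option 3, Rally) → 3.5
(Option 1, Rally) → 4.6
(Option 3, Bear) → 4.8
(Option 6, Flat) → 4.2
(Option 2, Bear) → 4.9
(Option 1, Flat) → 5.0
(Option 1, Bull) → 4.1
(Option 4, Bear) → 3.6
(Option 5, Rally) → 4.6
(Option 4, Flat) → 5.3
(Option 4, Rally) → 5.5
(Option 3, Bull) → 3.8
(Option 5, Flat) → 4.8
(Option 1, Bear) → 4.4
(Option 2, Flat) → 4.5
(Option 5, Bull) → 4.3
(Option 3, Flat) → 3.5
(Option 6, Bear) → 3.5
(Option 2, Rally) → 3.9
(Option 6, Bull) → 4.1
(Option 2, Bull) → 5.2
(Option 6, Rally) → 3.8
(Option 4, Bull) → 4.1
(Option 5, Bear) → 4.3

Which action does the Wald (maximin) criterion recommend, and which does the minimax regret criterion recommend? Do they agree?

Row minima: Option 1=4.1, Option 2=3.9, Option 3=3.5, Option 4=3.6, Option 5=4.3, Option 6=3.5
Best worst-case = 4.3 → Option 5.
Column bests: Bear=4.9, Flat=5.3, Bull=5.2, Rally=5.5.
Option 1 regrets: 0.5, 0.3, 1.1, 0.9 → max 1.1
Option 2 regrets: 0.0, 0.8, 0.0, 1.6 → max 1.6
Option 3 regrets: 0.1, 1.8, 1.4, 2.0 → max 2.0
Option 4 regrets: 1.3, 0.0, 1.1, 0.0 → max 1.3
Option 5 regrets: 0.6, 0.5, 0.9, 0.9 → max 0.9
Option 6 regrets: 1.4, 1.1, 1.1, 1.7 → max 1.7
Smallest max regret = 0.9 → Option 5.

maximin → Option 5; minimax regret → Option 5 (agree)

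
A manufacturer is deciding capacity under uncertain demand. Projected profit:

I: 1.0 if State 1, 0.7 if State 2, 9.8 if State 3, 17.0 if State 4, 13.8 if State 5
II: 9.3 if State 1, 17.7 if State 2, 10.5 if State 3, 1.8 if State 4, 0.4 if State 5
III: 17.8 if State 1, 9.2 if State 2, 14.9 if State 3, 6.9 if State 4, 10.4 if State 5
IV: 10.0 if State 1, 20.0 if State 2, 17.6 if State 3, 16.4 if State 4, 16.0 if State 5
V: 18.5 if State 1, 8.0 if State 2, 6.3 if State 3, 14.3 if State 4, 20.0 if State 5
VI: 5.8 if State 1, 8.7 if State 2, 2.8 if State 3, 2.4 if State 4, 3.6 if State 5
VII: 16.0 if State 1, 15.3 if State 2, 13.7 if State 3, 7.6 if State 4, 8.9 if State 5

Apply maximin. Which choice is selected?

Row minima: I=0.7, II=0.4, III=6.9, IV=10.0, V=6.3, VI=2.4, VII=7.6
Best worst-case = 10.0 → IV.

IV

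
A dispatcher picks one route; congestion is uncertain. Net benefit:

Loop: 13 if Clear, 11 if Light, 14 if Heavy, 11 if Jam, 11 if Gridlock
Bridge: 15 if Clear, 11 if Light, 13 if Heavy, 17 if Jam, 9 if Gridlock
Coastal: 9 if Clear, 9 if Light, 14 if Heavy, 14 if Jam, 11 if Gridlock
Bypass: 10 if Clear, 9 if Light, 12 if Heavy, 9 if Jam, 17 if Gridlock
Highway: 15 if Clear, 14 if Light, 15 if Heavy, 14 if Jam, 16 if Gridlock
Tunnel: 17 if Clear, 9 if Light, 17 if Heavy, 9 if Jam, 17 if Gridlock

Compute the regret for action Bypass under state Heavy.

5

Best payoff under Heavy is 17.
Regret = 17 − 12 = 5.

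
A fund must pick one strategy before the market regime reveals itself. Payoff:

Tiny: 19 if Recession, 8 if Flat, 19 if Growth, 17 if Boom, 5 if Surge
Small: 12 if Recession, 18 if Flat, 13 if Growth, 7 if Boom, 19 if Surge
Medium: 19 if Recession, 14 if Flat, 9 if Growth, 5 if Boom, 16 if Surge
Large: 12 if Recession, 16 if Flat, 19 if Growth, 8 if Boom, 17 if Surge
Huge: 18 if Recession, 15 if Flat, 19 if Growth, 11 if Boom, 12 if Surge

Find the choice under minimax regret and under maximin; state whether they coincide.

minimax regret → Huge; maximin → Huge (agree)

Column bests: Recession=19, Flat=18, Growth=19, Boom=17, Surge=19.
Tiny regrets: 0, 10, 0, 0, 14 → max 14
Small regrets: 7, 0, 6, 10, 0 → max 10
Medium regrets: 0, 4, 10, 12, 3 → max 12
Large regrets: 7, 2, 0, 9, 2 → max 9
Huge regrets: 1, 3, 0, 6, 7 → max 7
Smallest max regret = 7 → Huge.
Row minima: Tiny=5, Small=7, Medium=5, Large=8, Huge=11
Best worst-case = 11 → Huge.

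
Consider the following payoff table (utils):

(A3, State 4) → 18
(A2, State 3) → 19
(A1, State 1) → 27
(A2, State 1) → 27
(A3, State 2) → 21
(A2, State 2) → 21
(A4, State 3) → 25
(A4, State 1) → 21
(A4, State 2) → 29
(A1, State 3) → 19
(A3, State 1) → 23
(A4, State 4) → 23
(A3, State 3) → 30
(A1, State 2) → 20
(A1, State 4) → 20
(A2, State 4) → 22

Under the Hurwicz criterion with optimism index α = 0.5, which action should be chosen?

A1: 0.5·27 + 0.5·19 = 23
A2: 0.5·27 + 0.5·19 = 23
A3: 0.5·30 + 0.5·18 = 24
A4: 0.5·29 + 0.5·21 = 25
Highest Hurwicz score = 25 → A4.

A4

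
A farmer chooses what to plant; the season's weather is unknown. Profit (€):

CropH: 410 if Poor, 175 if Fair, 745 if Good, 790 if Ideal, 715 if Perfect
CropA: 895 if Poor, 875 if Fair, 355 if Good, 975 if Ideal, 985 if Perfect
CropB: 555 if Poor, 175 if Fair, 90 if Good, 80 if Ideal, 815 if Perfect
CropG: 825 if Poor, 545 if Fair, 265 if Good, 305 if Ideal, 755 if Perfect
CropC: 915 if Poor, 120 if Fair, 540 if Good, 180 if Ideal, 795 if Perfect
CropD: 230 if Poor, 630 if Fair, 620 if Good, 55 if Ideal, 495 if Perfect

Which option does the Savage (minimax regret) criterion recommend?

Column bests: Poor=915, Fair=875, Good=745, Ideal=975, Perfect=985.
CropH regrets: 505, 700, 0, 185, 270 → max 700
CropA regrets: 20, 0, 390, 0, 0 → max 390
CropB regrets: 360, 700, 655, 895, 170 → max 895
CropG regrets: 90, 330, 480, 670, 230 → max 670
CropC regrets: 0, 755, 205, 795, 190 → max 795
CropD regrets: 685, 245, 125, 920, 490 → max 920
Smallest max regret = 390 → CropA.

CropA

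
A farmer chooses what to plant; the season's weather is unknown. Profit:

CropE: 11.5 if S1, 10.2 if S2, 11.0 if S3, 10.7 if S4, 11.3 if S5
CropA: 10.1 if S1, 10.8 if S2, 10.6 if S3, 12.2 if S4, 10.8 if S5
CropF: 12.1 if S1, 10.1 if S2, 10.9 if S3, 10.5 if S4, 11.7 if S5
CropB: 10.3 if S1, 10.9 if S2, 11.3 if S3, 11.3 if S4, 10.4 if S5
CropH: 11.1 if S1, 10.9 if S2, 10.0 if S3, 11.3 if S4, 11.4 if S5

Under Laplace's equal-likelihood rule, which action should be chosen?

Row averages: CropE=10.94, CropA=10.9, CropF=11.06, CropB=10.84, CropH=10.94
Highest average = 11.06 → CropF.

CropF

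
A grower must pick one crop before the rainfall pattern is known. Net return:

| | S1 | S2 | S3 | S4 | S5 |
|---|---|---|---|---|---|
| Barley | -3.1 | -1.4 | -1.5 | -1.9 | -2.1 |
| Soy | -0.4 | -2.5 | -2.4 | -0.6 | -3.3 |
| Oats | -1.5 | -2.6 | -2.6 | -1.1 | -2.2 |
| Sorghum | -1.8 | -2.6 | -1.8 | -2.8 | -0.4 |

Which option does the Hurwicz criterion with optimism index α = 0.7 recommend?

Barley: 0.7·(-1.4) + 0.3·(-3.1) = -1.91
Soy: 0.7·(-0.4) + 0.3·(-3.3) = -1.27
Oats: 0.7·(-1.1) + 0.3·(-2.6) = -1.55
Sorghum: 0.7·(-0.4) + 0.3·(-2.8) = -1.12
Highest Hurwicz score = -1.12 → Sorghum.

Sorghum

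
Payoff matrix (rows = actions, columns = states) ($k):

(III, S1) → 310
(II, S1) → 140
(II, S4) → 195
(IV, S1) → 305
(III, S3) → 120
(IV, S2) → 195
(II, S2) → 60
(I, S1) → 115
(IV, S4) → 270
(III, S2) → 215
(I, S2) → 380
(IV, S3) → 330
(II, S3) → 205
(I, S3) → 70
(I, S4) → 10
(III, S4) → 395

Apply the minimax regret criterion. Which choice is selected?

IV

Column bests: S1=310, S2=380, S3=330, S4=395.
I regrets: 195, 0, 260, 385 → max 385
II regrets: 170, 320, 125, 200 → max 320
III regrets: 0, 165, 210, 0 → max 210
IV regrets: 5, 185, 0, 125 → max 185
Smallest max regret = 185 → IV.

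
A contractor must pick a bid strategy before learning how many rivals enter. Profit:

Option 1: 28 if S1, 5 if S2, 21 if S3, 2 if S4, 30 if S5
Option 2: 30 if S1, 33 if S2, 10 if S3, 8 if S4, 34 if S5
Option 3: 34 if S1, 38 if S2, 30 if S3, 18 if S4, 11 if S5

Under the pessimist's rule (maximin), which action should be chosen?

Option 3

Row minima: Option 1=2, Option 2=8, Option 3=11
Best worst-case = 11 → Option 3.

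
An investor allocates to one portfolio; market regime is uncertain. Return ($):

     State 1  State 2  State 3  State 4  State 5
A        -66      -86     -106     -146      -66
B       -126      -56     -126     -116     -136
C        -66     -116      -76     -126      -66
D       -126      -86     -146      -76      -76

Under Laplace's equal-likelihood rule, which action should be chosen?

Row averages: A=-94, B=-112, C=-90, D=-102
Highest average = -90 → C.

C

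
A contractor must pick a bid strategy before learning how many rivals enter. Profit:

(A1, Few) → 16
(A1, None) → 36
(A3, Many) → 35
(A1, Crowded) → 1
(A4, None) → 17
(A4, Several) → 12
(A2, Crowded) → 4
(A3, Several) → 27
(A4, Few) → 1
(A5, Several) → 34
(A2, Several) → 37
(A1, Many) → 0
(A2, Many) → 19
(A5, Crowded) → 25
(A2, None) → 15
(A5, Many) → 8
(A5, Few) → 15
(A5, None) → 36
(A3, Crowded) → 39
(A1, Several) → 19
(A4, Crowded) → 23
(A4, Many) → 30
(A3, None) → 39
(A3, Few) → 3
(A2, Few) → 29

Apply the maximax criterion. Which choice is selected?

A3

Row maxima: A1=36, A2=37, A3=39, A4=30, A5=36
Best best-case = 39 → A3.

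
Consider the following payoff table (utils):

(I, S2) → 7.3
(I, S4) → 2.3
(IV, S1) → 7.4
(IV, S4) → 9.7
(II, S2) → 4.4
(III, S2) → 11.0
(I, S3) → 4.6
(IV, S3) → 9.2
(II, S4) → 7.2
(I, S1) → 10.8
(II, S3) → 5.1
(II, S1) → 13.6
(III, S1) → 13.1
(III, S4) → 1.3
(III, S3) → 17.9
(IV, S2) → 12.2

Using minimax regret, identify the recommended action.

III

Column bests: S1=13.6, S2=12.2, S3=17.9, S4=9.7.
I regrets: 2.8, 4.9, 13.3, 7.4 → max 13.3
II regrets: 0.0, 7.8, 12.8, 2.5 → max 12.8
III regrets: 0.5, 1.2, 0.0, 8.4 → max 8.4
IV regrets: 6.2, 0.0, 8.7, 0.0 → max 8.7
Smallest max regret = 8.4 → III.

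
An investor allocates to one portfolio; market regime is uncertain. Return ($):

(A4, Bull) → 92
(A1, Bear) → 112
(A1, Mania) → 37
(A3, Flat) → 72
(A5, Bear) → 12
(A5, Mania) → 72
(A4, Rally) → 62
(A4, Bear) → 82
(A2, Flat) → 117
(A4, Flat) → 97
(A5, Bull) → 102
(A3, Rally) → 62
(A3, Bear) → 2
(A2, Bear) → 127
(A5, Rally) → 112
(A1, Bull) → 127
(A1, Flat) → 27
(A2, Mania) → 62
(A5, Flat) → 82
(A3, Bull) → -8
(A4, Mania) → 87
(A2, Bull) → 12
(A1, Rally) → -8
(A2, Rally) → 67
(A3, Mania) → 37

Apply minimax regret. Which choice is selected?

A4

Column bests: Bear=127, Flat=117, Bull=127, Rally=112, Mania=87.
A1 regrets: 15, 90, 0, 120, 50 → max 120
A2 regrets: 0, 0, 115, 45, 25 → max 115
A3 regrets: 125, 45, 135, 50, 50 → max 135
A4 regrets: 45, 20, 35, 50, 0 → max 50
A5 regrets: 115, 35, 25, 0, 15 → max 115
Smallest max regret = 50 → A4.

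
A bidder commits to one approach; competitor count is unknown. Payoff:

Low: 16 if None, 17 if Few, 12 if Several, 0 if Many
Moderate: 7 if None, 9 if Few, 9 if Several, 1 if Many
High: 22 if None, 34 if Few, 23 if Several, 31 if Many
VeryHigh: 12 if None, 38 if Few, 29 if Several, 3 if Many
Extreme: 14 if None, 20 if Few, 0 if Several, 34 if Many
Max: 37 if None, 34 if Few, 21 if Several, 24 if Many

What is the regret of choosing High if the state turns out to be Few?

4

Best payoff under Few is 38.
Regret = 38 − 34 = 4.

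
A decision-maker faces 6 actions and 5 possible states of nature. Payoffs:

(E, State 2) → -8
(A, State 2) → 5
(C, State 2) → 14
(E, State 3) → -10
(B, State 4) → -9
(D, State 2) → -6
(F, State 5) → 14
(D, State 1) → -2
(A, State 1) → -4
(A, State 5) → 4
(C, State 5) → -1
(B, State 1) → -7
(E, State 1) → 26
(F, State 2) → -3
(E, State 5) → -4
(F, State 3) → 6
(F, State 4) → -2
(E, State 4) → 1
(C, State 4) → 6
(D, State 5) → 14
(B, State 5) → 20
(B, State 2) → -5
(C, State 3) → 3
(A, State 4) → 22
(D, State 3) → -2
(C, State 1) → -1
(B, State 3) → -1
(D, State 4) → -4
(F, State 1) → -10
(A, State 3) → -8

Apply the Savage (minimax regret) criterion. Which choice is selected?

E

Column bests: State 1=26, State 2=14, State 3=6, State 4=22, State 5=20.
A regrets: 30, 9, 14, 0, 16 → max 30
B regrets: 33, 19, 7, 31, 0 → max 33
C regrets: 27, 0, 3, 16, 21 → max 27
D regrets: 28, 20, 8, 26, 6 → max 28
E regrets: 0, 22, 16, 21, 24 → max 24
F regrets: 36, 17, 0, 24, 6 → max 36
Smallest max regret = 24 → E.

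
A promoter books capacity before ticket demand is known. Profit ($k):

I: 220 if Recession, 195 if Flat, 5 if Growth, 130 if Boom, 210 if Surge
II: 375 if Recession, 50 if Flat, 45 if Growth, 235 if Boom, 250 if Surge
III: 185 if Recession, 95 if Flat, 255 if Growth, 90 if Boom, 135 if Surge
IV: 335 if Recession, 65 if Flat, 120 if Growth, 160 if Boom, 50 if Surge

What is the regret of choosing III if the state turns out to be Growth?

Best payoff under Growth is 255.
Regret = 255 − 255 = 0.

0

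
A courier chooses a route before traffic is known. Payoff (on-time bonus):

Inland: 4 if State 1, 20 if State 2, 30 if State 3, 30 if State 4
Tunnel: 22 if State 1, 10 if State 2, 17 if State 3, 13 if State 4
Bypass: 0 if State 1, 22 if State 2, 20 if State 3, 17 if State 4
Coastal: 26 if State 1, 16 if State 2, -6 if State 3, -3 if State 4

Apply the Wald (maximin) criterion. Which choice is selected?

Tunnel

Row minima: Inland=4, Tunnel=10, Bypass=0, Coastal=-6
Best worst-case = 10 → Tunnel.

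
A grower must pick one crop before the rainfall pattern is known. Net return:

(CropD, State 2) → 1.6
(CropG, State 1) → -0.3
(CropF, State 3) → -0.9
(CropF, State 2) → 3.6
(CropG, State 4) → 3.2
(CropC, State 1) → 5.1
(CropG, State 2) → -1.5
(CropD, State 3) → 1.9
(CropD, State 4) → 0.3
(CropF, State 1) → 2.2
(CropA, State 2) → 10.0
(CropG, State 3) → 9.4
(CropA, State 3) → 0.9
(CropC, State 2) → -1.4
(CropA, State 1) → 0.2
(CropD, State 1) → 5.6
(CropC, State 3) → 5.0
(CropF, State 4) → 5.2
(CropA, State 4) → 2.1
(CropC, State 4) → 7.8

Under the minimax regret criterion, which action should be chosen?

CropD

Column bests: State 1=5.6, State 2=10.0, State 3=9.4, State 4=7.8.
CropD regrets: 0.0, 8.4, 7.5, 7.5 → max 8.4
CropA regrets: 5.4, 0.0, 8.5, 5.7 → max 8.5
CropC regrets: 0.5, 11.4, 4.4, 0.0 → max 11.4
CropG regrets: 5.9, 11.5, 0.0, 4.6 → max 11.5
CropF regrets: 3.4, 6.4, 10.3, 2.6 → max 10.3
Smallest max regret = 8.4 → CropD.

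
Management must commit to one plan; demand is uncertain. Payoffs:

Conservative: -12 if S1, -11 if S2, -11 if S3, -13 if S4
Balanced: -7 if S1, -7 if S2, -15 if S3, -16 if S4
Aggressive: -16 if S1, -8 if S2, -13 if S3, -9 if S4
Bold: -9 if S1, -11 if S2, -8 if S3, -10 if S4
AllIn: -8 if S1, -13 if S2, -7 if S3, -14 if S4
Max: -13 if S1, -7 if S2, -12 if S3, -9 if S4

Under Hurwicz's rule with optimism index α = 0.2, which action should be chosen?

Bold

Conservative: 0.2·(-11) + 0.8·(-13) = -12.6
Balanced: 0.2·(-7) + 0.8·(-16) = -14.2
Aggressive: 0.2·(-8) + 0.8·(-16) = -14.4
Bold: 0.2·(-8) + 0.8·(-11) = -10.4
AllIn: 0.2·(-7) + 0.8·(-14) = -12.6
Max: 0.2·(-7) + 0.8·(-13) = -11.8
Highest Hurwicz score = -10.4 → Bold.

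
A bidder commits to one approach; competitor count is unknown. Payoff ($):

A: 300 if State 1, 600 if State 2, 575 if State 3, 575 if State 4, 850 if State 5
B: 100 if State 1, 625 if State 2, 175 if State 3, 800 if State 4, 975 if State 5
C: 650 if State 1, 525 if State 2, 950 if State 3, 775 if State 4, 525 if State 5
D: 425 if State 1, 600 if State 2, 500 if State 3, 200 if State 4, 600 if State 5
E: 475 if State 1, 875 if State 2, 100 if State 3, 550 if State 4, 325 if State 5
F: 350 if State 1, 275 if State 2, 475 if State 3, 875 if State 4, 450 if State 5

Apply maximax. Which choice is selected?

Row maxima: A=850, B=975, C=950, D=600, E=875, F=875
Best best-case = 975 → B.

B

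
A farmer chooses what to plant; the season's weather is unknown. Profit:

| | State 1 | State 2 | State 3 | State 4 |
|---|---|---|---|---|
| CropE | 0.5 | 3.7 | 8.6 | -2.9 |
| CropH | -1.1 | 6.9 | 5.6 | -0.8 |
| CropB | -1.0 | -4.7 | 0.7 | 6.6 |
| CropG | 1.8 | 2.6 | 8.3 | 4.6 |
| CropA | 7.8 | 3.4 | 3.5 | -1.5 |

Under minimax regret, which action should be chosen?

CropG

Column bests: State 1=7.8, State 2=6.9, State 3=8.6, State 4=6.6.
CropE regrets: 7.3, 3.2, 0.0, 9.5 → max 9.5
CropH regrets: 8.9, 0.0, 3.0, 7.4 → max 8.9
CropB regrets: 8.8, 11.6, 7.9, 0.0 → max 11.6
CropG regrets: 6.0, 4.3, 0.3, 2.0 → max 6.0
CropA regrets: 0.0, 3.5, 5.1, 8.1 → max 8.1
Smallest max regret = 6.0 → CropG.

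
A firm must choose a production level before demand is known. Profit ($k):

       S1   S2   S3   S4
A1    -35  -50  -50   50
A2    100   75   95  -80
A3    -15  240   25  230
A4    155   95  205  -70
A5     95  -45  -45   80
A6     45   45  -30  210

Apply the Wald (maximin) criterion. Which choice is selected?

A3

Row minima: A1=-50, A2=-80, A3=-15, A4=-70, A5=-45, A6=-30
Best worst-case = -15 → A3.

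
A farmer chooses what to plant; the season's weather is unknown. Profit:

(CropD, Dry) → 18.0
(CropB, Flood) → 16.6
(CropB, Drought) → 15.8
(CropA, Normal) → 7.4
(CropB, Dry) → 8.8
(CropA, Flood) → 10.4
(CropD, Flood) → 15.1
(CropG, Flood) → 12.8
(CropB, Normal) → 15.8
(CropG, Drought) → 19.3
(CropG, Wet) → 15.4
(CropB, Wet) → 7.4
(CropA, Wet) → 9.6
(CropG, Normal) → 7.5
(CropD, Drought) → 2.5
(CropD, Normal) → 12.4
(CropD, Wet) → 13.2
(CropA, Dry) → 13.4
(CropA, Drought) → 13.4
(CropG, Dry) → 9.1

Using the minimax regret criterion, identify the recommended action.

CropA

Column bests: Drought=19.3, Dry=18.0, Normal=15.8, Wet=15.4, Flood=16.6.
CropA regrets: 5.9, 4.6, 8.4, 5.8, 6.2 → max 8.4
CropB regrets: 3.5, 9.2, 0.0, 8.0, 0.0 → max 9.2
CropD regrets: 16.8, 0.0, 3.4, 2.2, 1.5 → max 16.8
CropG regrets: 0.0, 8.9, 8.3, 0.0, 3.8 → max 8.9
Smallest max regret = 8.4 → CropA.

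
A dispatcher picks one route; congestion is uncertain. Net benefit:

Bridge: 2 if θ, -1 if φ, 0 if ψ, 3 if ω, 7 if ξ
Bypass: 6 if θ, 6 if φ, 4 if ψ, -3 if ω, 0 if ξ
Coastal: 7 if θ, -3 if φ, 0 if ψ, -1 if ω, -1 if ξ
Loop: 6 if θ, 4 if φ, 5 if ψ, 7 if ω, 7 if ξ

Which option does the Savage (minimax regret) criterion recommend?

Column bests: θ=7, φ=6, ψ=5, ω=7, ξ=7.
Bridge regrets: 5, 7, 5, 4, 0 → max 7
Bypass regrets: 1, 0, 1, 10, 7 → max 10
Coastal regrets: 0, 9, 5, 8, 8 → max 9
Loop regrets: 1, 2, 0, 0, 0 → max 2
Smallest max regret = 2 → Loop.

Loop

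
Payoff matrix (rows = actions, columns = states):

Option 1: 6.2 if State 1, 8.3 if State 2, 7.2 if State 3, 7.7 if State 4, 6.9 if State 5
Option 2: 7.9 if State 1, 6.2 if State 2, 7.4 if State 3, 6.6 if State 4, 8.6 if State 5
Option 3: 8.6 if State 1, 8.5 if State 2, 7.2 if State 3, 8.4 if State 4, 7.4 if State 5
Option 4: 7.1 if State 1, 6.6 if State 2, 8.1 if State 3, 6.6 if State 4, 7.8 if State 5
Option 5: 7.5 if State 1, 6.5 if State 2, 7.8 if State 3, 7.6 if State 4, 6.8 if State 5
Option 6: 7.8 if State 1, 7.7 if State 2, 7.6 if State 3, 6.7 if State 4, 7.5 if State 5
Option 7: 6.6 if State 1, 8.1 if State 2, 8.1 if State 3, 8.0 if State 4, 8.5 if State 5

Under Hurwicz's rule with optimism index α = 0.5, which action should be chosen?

Option 1: 0.5·8.3 + 0.5·6.2 = 7.25
Option 2: 0.5·8.6 + 0.5·6.2 = 7.4
Option 3: 0.5·8.6 + 0.5·7.2 = 7.9
Option 4: 0.5·8.1 + 0.5·6.6 = 7.35
Option 5: 0.5·7.8 + 0.5·6.5 = 7.15
Option 6: 0.5·7.8 + 0.5·6.7 = 7.25
Option 7: 0.5·8.5 + 0.5·6.6 = 7.55
Highest Hurwicz score = 7.9 → Option 3.

Option 3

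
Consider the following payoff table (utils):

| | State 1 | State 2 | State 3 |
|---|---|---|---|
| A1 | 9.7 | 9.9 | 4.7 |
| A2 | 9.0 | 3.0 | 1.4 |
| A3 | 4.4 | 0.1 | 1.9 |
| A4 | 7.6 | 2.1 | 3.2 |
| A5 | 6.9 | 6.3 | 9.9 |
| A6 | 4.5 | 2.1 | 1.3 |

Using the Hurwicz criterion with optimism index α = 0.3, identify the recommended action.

A1: 0.3·9.9 + 0.7·4.7 = 6.26
A2: 0.3·9.0 + 0.7·1.4 = 3.68
A3: 0.3·4.4 + 0.7·0.1 = 1.39
A4: 0.3·7.6 + 0.7·2.1 = 3.75
A5: 0.3·9.9 + 0.7·6.3 = 7.38
A6: 0.3·4.5 + 0.7·1.3 = 2.26
Highest Hurwicz score = 7.38 → A5.

A5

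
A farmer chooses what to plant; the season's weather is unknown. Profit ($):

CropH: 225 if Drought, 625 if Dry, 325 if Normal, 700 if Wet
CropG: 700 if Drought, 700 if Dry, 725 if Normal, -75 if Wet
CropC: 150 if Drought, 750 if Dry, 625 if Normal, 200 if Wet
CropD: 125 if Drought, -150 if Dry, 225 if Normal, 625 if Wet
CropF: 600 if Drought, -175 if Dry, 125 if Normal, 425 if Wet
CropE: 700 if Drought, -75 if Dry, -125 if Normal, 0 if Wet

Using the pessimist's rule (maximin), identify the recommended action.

Row minima: CropH=225, CropG=-75, CropC=150, CropD=-150, CropF=-175, CropE=-125
Best worst-case = 225 → CropH.

CropH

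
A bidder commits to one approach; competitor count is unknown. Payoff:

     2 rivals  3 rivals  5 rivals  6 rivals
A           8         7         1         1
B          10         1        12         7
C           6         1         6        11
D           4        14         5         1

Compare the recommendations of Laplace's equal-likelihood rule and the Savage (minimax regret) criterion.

laplace → B; minimax regret → D (disagree)

Row averages: A=4.25, B=7.5, C=6, D=6
Highest average = 7.5 → B.
Column bests: 2 rivals=10, 3 rivals=14, 5 rivals=12, 6 rivals=11.
A regrets: 2, 7, 11, 10 → max 11
B regrets: 0, 13, 0, 4 → max 13
C regrets: 4, 13, 6, 0 → max 13
D regrets: 6, 0, 7, 10 → max 10
Smallest max regret = 10 → D.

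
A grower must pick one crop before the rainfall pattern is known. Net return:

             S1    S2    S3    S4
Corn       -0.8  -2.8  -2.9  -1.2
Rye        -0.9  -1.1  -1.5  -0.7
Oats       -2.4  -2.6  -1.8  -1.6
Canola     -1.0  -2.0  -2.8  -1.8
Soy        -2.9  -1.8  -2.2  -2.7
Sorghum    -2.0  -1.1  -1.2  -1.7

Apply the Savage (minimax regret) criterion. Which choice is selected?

Column bests: S1=-0.8, S2=-1.1, S3=-1.2, S4=-0.7.
Corn regrets: 0.0, 1.7, 1.7, 0.5 → max 1.7
Rye regrets: 0.1, 0.0, 0.3, 0.0 → max 0.3
Oats regrets: 1.6, 1.5, 0.6, 0.9 → max 1.6
Canola regrets: 0.2, 0.9, 1.6, 1.1 → max 1.6
Soy regrets: 2.1, 0.7, 1.0, 2.0 → max 2.1
Sorghum regrets: 1.2, 0.0, 0.0, 1.0 → max 1.2
Smallest max regret = 0.3 → Rye.

Rye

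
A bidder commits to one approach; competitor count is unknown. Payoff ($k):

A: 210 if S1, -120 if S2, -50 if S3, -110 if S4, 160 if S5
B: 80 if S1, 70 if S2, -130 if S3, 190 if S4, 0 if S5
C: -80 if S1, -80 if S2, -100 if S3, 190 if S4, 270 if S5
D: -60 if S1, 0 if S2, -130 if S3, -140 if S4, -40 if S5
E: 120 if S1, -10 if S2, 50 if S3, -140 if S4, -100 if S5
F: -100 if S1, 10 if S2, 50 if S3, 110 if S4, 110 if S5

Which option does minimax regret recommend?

Column bests: S1=210, S2=70, S3=50, S4=190, S5=270.
A regrets: 0, 190, 100, 300, 110 → max 300
B regrets: 130, 0, 180, 0, 270 → max 270
C regrets: 290, 150, 150, 0, 0 → max 290
D regrets: 270, 70, 180, 330, 310 → max 330
E regrets: 90, 80, 0, 330, 370 → max 370
F regrets: 310, 60, 0, 80, 160 → max 310
Smallest max regret = 270 → B.

B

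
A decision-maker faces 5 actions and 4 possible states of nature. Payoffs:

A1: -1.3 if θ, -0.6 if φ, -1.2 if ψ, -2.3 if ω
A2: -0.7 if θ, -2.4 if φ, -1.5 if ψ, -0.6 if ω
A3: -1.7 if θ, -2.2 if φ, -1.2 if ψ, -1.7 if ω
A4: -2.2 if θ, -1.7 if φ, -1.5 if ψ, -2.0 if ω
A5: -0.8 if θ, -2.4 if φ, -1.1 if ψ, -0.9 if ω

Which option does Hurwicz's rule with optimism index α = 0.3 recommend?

A1

A1: 0.3·(-0.6) + 0.7·(-2.3) = -1.79
A2: 0.3·(-0.6) + 0.7·(-2.4) = -1.86
A3: 0.3·(-1.2) + 0.7·(-2.2) = -1.9
A4: 0.3·(-1.5) + 0.7·(-2.2) = -1.99
A5: 0.3·(-0.8) + 0.7·(-2.4) = -1.92
Highest Hurwicz score = -1.79 → A1.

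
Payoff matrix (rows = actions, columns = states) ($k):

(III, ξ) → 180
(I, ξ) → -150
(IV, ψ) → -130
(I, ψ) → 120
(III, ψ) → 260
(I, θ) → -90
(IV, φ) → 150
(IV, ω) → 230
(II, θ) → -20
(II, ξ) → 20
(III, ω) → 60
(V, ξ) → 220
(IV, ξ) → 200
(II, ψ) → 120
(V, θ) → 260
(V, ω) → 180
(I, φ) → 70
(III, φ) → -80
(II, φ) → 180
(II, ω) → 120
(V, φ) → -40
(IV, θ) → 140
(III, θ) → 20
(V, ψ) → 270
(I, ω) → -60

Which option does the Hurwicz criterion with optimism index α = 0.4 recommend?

I: 0.4·120 + 0.6·(-150) = -42
II: 0.4·180 + 0.6·(-20) = 60
III: 0.4·260 + 0.6·(-80) = 56
IV: 0.4·230 + 0.6·(-130) = 14
V: 0.4·270 + 0.6·(-40) = 84
Highest Hurwicz score = 84 → V.

V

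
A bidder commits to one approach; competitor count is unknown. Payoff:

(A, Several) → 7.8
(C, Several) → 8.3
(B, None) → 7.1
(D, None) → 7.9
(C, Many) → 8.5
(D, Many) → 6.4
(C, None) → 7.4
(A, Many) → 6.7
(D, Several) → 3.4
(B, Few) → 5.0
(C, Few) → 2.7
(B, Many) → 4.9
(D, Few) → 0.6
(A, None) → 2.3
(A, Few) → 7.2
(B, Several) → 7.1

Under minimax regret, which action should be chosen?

Column bests: None=7.9, Few=7.2, Several=8.3, Many=8.5.
A regrets: 5.6, 0.0, 0.5, 1.8 → max 5.6
B regrets: 0.8, 2.2, 1.2, 3.6 → max 3.6
C regrets: 0.5, 4.5, 0.0, 0.0 → max 4.5
D regrets: 0.0, 6.6, 4.9, 2.1 → max 6.6
Smallest max regret = 3.6 → B.

B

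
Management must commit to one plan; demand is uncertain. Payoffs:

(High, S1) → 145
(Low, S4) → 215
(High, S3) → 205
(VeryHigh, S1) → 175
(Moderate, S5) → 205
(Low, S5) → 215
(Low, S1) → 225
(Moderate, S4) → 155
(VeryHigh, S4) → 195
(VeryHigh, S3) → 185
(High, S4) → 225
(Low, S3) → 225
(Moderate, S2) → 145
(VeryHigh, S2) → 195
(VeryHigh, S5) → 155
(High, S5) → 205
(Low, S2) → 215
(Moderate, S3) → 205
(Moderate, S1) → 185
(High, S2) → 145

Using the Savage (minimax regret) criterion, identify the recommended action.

Low

Column bests: S1=225, S2=215, S3=225, S4=225, S5=215.
Low regrets: 0, 0, 0, 10, 0 → max 10
Moderate regrets: 40, 70, 20, 70, 10 → max 70
High regrets: 80, 70, 20, 0, 10 → max 80
VeryHigh regrets: 50, 20, 40, 30, 60 → max 60
Smallest max regret = 10 → Low.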